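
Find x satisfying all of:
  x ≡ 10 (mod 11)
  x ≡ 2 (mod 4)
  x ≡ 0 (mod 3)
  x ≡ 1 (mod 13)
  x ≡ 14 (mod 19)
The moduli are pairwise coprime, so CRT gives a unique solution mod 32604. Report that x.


Product of moduli M = 11 · 4 · 3 · 13 · 19 = 32604.
Merge one congruence at a time:
  Start: x ≡ 10 (mod 11).
  Combine with x ≡ 2 (mod 4); new modulus lcm = 44.
    Write x = 10 + 11·t and substitute into x ≡ 2 (mod 4): 11·t ≡ 2 − 10 = -8 (mod 4).
    Reduce coefficients mod 4: 3·t ≡ 0 (mod 4).
    The inverse of 3 mod 4 is 3 (since 3·3 = 9 = 2·4 + 1), so t ≡ 3·0 = 0 ≡ 0 (mod 4).
    Then x = 10 + 11·0 = 10, valid modulo lcm(11, 4) = 44: x ≡ 10 (mod 44).
  Combine with x ≡ 0 (mod 3); new modulus lcm = 132.
    Write x = 10 + 44·t and substitute into x ≡ 0 (mod 3): 44·t ≡ 0 − 10 = -10 (mod 3).
    Reduce coefficients mod 3: 2·t ≡ 2 (mod 3).
    The inverse of 2 mod 3 is 2 (since 2·2 = 4 = 1·3 + 1), so t ≡ 2·2 = 4 ≡ 1 (mod 3).
    Then x = 10 + 44·1 = 54, valid modulo lcm(44, 3) = 132: x ≡ 54 (mod 132).
  Combine with x ≡ 1 (mod 13); new modulus lcm = 1716.
    Write x = 54 + 132·t and substitute into x ≡ 1 (mod 13): 132·t ≡ 1 − 54 = -53 (mod 13).
    Reduce coefficients mod 13: 2·t ≡ 12 (mod 13).
    The inverse of 2 mod 13 is 7 (since 2·7 = 14 = 1·13 + 1), so t ≡ 7·12 = 84 ≡ 6 (mod 13).
    Then x = 54 + 132·6 = 846, valid modulo lcm(132, 13) = 1716: x ≡ 846 (mod 1716).
  Combine with x ≡ 14 (mod 19); new modulus lcm = 32604.
    Write x = 846 + 1716·t and substitute into x ≡ 14 (mod 19): 1716·t ≡ 14 − 846 = -832 (mod 19).
    Reduce coefficients mod 19: 6·t ≡ 4 (mod 19).
    The inverse of 6 mod 19 is 16 (since 6·16 = 96 = 5·19 + 1), so t ≡ 16·4 = 64 ≡ 7 (mod 19).
    Then x = 846 + 1716·7 = 12858, valid modulo lcm(1716, 19) = 32604: x ≡ 12858 (mod 32604).
Verify against each original: 12858 mod 11 = 10, 12858 mod 4 = 2, 12858 mod 3 = 0, 12858 mod 13 = 1, 12858 mod 19 = 14.

x ≡ 12858 (mod 32604).


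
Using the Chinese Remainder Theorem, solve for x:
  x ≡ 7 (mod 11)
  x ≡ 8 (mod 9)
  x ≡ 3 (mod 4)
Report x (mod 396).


Moduli 11, 9, 4 are pairwise coprime; by CRT there is a unique solution modulo M = 11 · 9 · 4 = 396.
Solve pairwise, accumulating the modulus:
  Start with x ≡ 7 (mod 11).
  Combine with x ≡ 8 (mod 9): since gcd(11, 9) = 1, we get a unique residue mod 99.
    Write x = 7 + 11·t and substitute into x ≡ 8 (mod 9): 11·t ≡ 8 − 7 = 1 (mod 9).
    Reduce coefficients mod 9: 2·t ≡ 1 (mod 9).
    The inverse of 2 mod 9 is 5 (since 2·5 = 10 = 1·9 + 1), so t ≡ 5·1 = 5 ≡ 5 (mod 9).
    Then x = 7 + 11·5 = 62, valid modulo lcm(11, 9) = 99: x ≡ 62 (mod 99).
  Combine with x ≡ 3 (mod 4): since gcd(99, 4) = 1, we get a unique residue mod 396.
    Write x = 62 + 99·t and substitute into x ≡ 3 (mod 4): 99·t ≡ 3 − 62 = -59 (mod 4).
    Reduce coefficients mod 4: 3·t ≡ 1 (mod 4).
    The inverse of 3 mod 4 is 3 (since 3·3 = 9 = 2·4 + 1), so t ≡ 3·1 = 3 ≡ 3 (mod 4).
    Then x = 62 + 99·3 = 359, valid modulo lcm(99, 4) = 396: x ≡ 359 (mod 396).
Verify: 359 mod 11 = 7 ✓, 359 mod 9 = 8 ✓, 359 mod 4 = 3 ✓.

x ≡ 359 (mod 396).


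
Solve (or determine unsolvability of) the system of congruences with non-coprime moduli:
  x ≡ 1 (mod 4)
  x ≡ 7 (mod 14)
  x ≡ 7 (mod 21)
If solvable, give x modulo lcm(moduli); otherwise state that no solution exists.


Moduli 4, 14, 21 are not pairwise coprime, so CRT works modulo lcm(m_i) when all pairwise compatibility conditions hold.
Pairwise compatibility: gcd(m_i, m_j) must divide a_i - a_j for every pair.
Merge one congruence at a time:
  Start: x ≡ 1 (mod 4).
  Combine with x ≡ 7 (mod 14): gcd(4, 14) = 2; 7 - 1 = 6, which IS divisible by 2, so compatible.
    Write x = 1 + 4·t and substitute into x ≡ 7 (mod 14): 4·t ≡ 7 − 1 = 6 (mod 14).
    Divide the congruence (and modulus) by g = 2: 2·t ≡ 3 (mod 7).
    The inverse of 2 mod 7 is 4 (since 2·4 = 8 = 1·7 + 1), so t ≡ 4·3 = 12 ≡ 5 (mod 7).
    Then x = 1 + 4·5 = 21, valid modulo lcm(4, 14) = 28: x ≡ 21 (mod 28).
  Combine with x ≡ 7 (mod 21): gcd(28, 21) = 7; 7 - 21 = -14, which IS divisible by 7, so compatible.
    Write x = 21 + 28·t and substitute into x ≡ 7 (mod 21): 28·t ≡ 7 − 21 = -14 (mod 21).
    Divide the congruence (and modulus) by g = 7: 4·t ≡ -2 (mod 3).
    Reduce coefficients mod 3: 1·t ≡ 1 (mod 3).
    So t ≡ 1 (mod 3).
    Then x = 21 + 28·1 = 49, valid modulo lcm(28, 21) = 84: x ≡ 49 (mod 84).
Verify: 49 mod 4 = 1, 49 mod 14 = 7, 49 mod 21 = 7.

x ≡ 49 (mod 84).


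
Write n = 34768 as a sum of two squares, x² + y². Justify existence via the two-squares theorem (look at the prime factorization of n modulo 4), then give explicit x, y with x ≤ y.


Step 1: Factor n = 34768 = 2^4 · 41 · 53.
Step 2: Check the mod-4 condition on each prime factor: 2 = 2 (special); 41 ≡ 1 (mod 4), exponent 1; 53 ≡ 1 (mod 4), exponent 1.
All primes ≡ 3 (mod 4) appear to even exponent (or don't appear), so by the two-squares theorem n IS expressible as a sum of two squares.
Step 3: Build a representation. Group n = k² · m with k = 4 and m = 41 · 53 = 2173 (a product of primes ≡ 1 (mod 4)); a representation of m scales to one of n via (k·x)² + (k·y)² = k²(x² + y²). Each prime p ≡ 1 (mod 4) is itself a sum of two squares; find a² by testing p − a² for a perfect square:
  41: 41 − 1² = 40, 41 − 2² = 37, 41 − 3² = 32, 41 − 4² = 25 = 5² ⇒ 41 = 4² + 5².
  53: 53 − 1² = 52, 53 − 2² = 49 = 7² ⇒ 53 = 2² + 7².
  Combine using the Brahmagupta–Fibonacci identity (a² + b²)(c² + d²) = (ac − bd)² + (ad + bc)² = (ac + bd)² + (ad − bc)²:
  41 · 53 = 2173: from (4² + 5²)(2² + 7²), take (4·2 − 5·7, 4·7 + 5·2) = (8 − 35, 28 + 10) = (-27, 38); dropping signs (only squares matter) gives (27, 38); check 27² + 38² = 729 + 1444 = 2173 ✓.
  Scale by k = 4: (4·27, 4·38) = (108, 152).
Step 4: Order so x ≤ y and verify: 108² + 152² = 11664 + 23104 = 34768 = n. ✓

n = 34768 = 108² + 152² (one valid representation with x ≤ y).


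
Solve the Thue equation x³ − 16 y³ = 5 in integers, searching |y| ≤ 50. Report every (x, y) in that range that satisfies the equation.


The equation is x³ - 16y³ = 5. For fixed y, x³ = 16·y³ + 5, so a solution requires the RHS to be a perfect cube.
Strategy: iterate y from -50 to 50, compute RHS = 16·y³ + 5, and check whether it is a (positive or negative) perfect cube.
Check small values of y:
  y = 0: RHS = 5 is not a perfect cube.
  y = 1: RHS = 21 is not a perfect cube.
  y = -1: RHS = -11 is not a perfect cube.
  y = 2: RHS = 133 is not a perfect cube.
  y = -2: RHS = -123 is not a perfect cube.
  y = 3: RHS = 437 is not a perfect cube.
  y = -3: RHS = -427 is not a perfect cube.
Continuing the search up to |y| = 50 finds no solutions either.
No (x, y) in the scanned range satisfies the equation.

No integer solutions with |y| ≤ 50.


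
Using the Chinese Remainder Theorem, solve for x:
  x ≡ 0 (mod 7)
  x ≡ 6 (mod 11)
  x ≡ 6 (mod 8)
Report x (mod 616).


Moduli 7, 11, 8 are pairwise coprime; by CRT there is a unique solution modulo M = 7 · 11 · 8 = 616.
Solve pairwise, accumulating the modulus:
  Start with x ≡ 0 (mod 7).
  Combine with x ≡ 6 (mod 11): since gcd(7, 11) = 1, we get a unique residue mod 77.
    Write x = 0 + 7·t and substitute into x ≡ 6 (mod 11): 7·t ≡ 6 − 0 = 6 (mod 11).
    The inverse of 7 mod 11 is 8 (since 7·8 = 56 = 5·11 + 1), so t ≡ 8·6 = 48 ≡ 4 (mod 11).
    Then x = 0 + 7·4 = 28, valid modulo lcm(7, 11) = 77: x ≡ 28 (mod 77).
  Combine with x ≡ 6 (mod 8): since gcd(77, 8) = 1, we get a unique residue mod 616.
    Write x = 28 + 77·t and substitute into x ≡ 6 (mod 8): 77·t ≡ 6 − 28 = -22 (mod 8).
    Reduce coefficients mod 8: 5·t ≡ 2 (mod 8).
    The inverse of 5 mod 8 is 5 (since 5·5 = 25 = 3·8 + 1), so t ≡ 5·2 = 10 ≡ 2 (mod 8).
    Then x = 28 + 77·2 = 182, valid modulo lcm(77, 8) = 616: x ≡ 182 (mod 616).
Verify: 182 mod 7 = 0 ✓, 182 mod 11 = 6 ✓, 182 mod 8 = 6 ✓.

x ≡ 182 (mod 616).


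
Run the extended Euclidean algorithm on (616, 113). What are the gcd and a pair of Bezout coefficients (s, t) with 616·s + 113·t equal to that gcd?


Euclidean algorithm on (616, 113) — divide until remainder is 0:
  616 = 5 · 113 + 51
  113 = 2 · 51 + 11
  51 = 4 · 11 + 7
  11 = 1 · 7 + 4
  7 = 1 · 4 + 3
  4 = 1 · 3 + 1
  3 = 3 · 1 + 0
gcd(616, 113) = 1.
Track Bezout coefficients alongside the remainders: start with r₀ = 616 = a·1 + b·0 (s = 1, t = 0) and r₁ = 113 = a·0 + b·1 (s = 0, t = 1); each new remainder r_{k+1} = r_{k-1} − q_k·r_k inherits s_{k+1} = s_{k-1} − q_k·s_k, t_{k+1} = t_{k-1} − q_k·t_k, so r_k = a·s_k + b·t_k at every step:
  q = 5: r = 51, s = 1 − 5·0 = 1, t = 0 − 5·1 = -5  (check: 616·1 + 113·(-5) = 51)
  q = 2: r = 11, s = 0 − 2·1 = -2, t = 1 − 2·(-5) = 11  (check: 616·(-2) + 113·11 = 11)
  q = 4: r = 7, s = 1 − 4·(-2) = 9, t = -5 − 4·11 = -49  (check: 616·9 + 113·(-49) = 7)
  q = 1: r = 4, s = -2 − 1·9 = -11, t = 11 − 1·(-49) = 60  (check: 616·(-11) + 113·60 = 4)
  q = 1: r = 3, s = 9 − 1·(-11) = 20, t = -49 − 1·60 = -109  (check: 616·20 + 113·(-109) = 3)
  q = 1: r = 1, s = -11 − 1·20 = -31, t = 60 − 1·(-109) = 169  (check: 616·(-31) + 113·169 = 1)
The row with r = 1 (the gcd) gives the Bezout coefficients s = -31, t = 169.
Result: 616 · (-31) + 113 · (169) = 1.

gcd(616, 113) = 1; s = -31, t = 169 (check: 616·(-31) + 113·169 = 1).


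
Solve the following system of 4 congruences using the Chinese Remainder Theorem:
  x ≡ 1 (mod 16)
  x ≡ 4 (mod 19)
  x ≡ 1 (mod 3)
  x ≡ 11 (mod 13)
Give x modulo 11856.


Product of moduli M = 16 · 19 · 3 · 13 = 11856.
Merge one congruence at a time:
  Start: x ≡ 1 (mod 16).
  Combine with x ≡ 4 (mod 19); new modulus lcm = 304.
    Write x = 1 + 16·t and substitute into x ≡ 4 (mod 19): 16·t ≡ 4 − 1 = 3 (mod 19).
    The inverse of 16 mod 19 is 6 (since 16·6 = 96 = 5·19 + 1), so t ≡ 6·3 = 18 ≡ 18 (mod 19).
    Then x = 1 + 16·18 = 289, valid modulo lcm(16, 19) = 304: x ≡ 289 (mod 304).
  Combine with x ≡ 1 (mod 3); new modulus lcm = 912.
    Write x = 289 + 304·t and substitute into x ≡ 1 (mod 3): 304·t ≡ 1 − 289 = -288 (mod 3).
    Reduce coefficients mod 3: 1·t ≡ 0 (mod 3).
    So t ≡ 0 (mod 3).
    Then x = 289 + 304·0 = 289, valid modulo lcm(304, 3) = 912: x ≡ 289 (mod 912).
  Combine with x ≡ 11 (mod 13); new modulus lcm = 11856.
    Write x = 289 + 912·t and substitute into x ≡ 11 (mod 13): 912·t ≡ 11 − 289 = -278 (mod 13).
    Reduce coefficients mod 13: 2·t ≡ 8 (mod 13).
    The inverse of 2 mod 13 is 7 (since 2·7 = 14 = 1·13 + 1), so t ≡ 7·8 = 56 ≡ 4 (mod 13).
    Then x = 289 + 912·4 = 3937, valid modulo lcm(912, 13) = 11856: x ≡ 3937 (mod 11856).
Verify against each original: 3937 mod 16 = 1, 3937 mod 19 = 4, 3937 mod 3 = 1, 3937 mod 13 = 11.

x ≡ 3937 (mod 11856).


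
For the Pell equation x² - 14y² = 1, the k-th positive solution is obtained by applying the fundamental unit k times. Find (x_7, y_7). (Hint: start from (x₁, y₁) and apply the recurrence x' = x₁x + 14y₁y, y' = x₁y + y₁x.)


Step 1: Find the fundamental solution (x₁, y₁) of x² - 14y² = 1.
  Expand √14 as a continued fraction. a₀ = ⌊√14⌋ = 3; iterate m_{k+1} = d_k·a_k − m_k, d_{k+1} = (14 − m_{k+1}²)/d_k, a_{k+1} = ⌊(a₀ + m_{k+1})/d_{k+1}⌋ (starting m₀ = 0, d₀ = 1), with convergents p_k = a_k·p_{k-1} + p_{k-2}, q_k = a_k·q_{k-1} + q_{k-2} (p₋₁ = 1, q₋₁ = 0):
  k = 0: a₀ = 3; p₀/q₀ = 3/1; p₀² − 14·q₀² = 9 − 14 = -5.
  k = 1: m = 3, d = 5, a = ⌊(3 + 3)/5⌋ = 1; p/q = (1·3 + 1)/(1·1 + 0) = 4/1; p² − 14·q² = 16 − 14 = 2.
  k = 2: m = 2, d = 2, a = ⌊(3 + 2)/2⌋ = 2; p/q = (2·4 + 3)/(2·1 + 1) = 11/3; p² − 14·q² = 121 − 126 = -5.
  k = 3: m = 2, d = 5, a = ⌊(3 + 2)/5⌋ = 1; p/q = (1·11 + 4)/(1·3 + 1) = 15/4; p² − 14·q² = 225 − 224 = 1.
  The first convergent with p² − 14·q² = 1 gives the fundamental solution (x₁, y₁) = (15, 4).
Step 2: Apply the recurrence (x_{n+1}, y_{n+1}) = (x₁x_n + 14y₁y_n, x₁y_n + y₁x_n) repeatedly.
  From (x_1, y_1) = (15, 4): x_2 = 15·15 + 14·4·4 = 449; y_2 = 15·4 + 4·15 = 120.
  From (x_2, y_2) = (449, 120): x_3 = 15·449 + 14·4·120 = 13455; y_3 = 15·120 + 4·449 = 3596.
  From (x_3, y_3) = (13455, 3596): x_4 = 15·13455 + 14·4·3596 = 403201; y_4 = 15·3596 + 4·13455 = 107760.
  From (x_4, y_4) = (403201, 107760): x_5 = 15·403201 + 14·4·107760 = 12082575; y_5 = 15·107760 + 4·403201 = 3229204.
  From (x_5, y_5) = (12082575, 3229204): x_6 = 15·12082575 + 14·4·3229204 = 362074049; y_6 = 15·3229204 + 4·12082575 = 96768360.
  From (x_6, y_6) = (362074049, 96768360): x_7 = 15·362074049 + 14·4·96768360 = 10850138895; y_7 = 15·96768360 + 4·362074049 = 2899821596.
Step 3: Verify x_7² - 14·y_7² = 117725514040791821025 - 117725514040791821024 = 1 (should be 1). ✓

(x_1, y_1) = (15, 4); (x_7, y_7) = (10850138895, 2899821596).


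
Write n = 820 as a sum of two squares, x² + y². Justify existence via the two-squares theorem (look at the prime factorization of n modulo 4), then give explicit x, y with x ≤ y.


Step 1: Factor n = 820 = 2^2 · 5 · 41.
Step 2: Check the mod-4 condition on each prime factor: 2 = 2 (special); 5 ≡ 1 (mod 4), exponent 1; 41 ≡ 1 (mod 4), exponent 1.
All primes ≡ 3 (mod 4) appear to even exponent (or don't appear), so by the two-squares theorem n IS expressible as a sum of two squares.
Step 3: Build a representation. Group n = k² · m with k = 2 and m = 5 · 41 = 205 (a product of primes ≡ 1 (mod 4)); a representation of m scales to one of n via (k·x)² + (k·y)² = k²(x² + y²). Each prime p ≡ 1 (mod 4) is itself a sum of two squares; find a² by testing p − a² for a perfect square:
  5: 5 − 1² = 4 = 2² ⇒ 5 = 1² + 2².
  41: 41 − 1² = 40, 41 − 2² = 37, 41 − 3² = 32, 41 − 4² = 25 = 5² ⇒ 41 = 4² + 5².
  Combine using the Brahmagupta–Fibonacci identity (a² + b²)(c² + d²) = (ac − bd)² + (ad + bc)² = (ac + bd)² + (ad − bc)²:
  5 · 41 = 205: from (1² + 2²)(4² + 5²), take (1·4 − 2·5, 1·5 + 2·4) = (4 − 10, 5 + 8) = (-6, 13); dropping signs (only squares matter) gives (6, 13); check 6² + 13² = 36 + 169 = 205 ✓.
  Scale by k = 2: (2·6, 2·13) = (12, 26).
Step 4: Order so x ≤ y and verify: 12² + 26² = 144 + 676 = 820 = n. ✓

n = 820 = 12² + 26² (one valid representation with x ≤ y).


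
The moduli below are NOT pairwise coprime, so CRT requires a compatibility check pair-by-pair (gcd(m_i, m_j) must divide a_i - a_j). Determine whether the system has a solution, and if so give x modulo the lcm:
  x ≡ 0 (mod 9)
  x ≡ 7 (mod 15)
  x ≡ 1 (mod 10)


Moduli 9, 15, 10 are not pairwise coprime, so CRT works modulo lcm(m_i) when all pairwise compatibility conditions hold.
Pairwise compatibility: gcd(m_i, m_j) must divide a_i - a_j for every pair.
Merge one congruence at a time:
  Start: x ≡ 0 (mod 9).
  Combine with x ≡ 7 (mod 15): gcd(9, 15) = 3, and 7 - 0 = 7 is NOT divisible by 3.
    ⇒ system is inconsistent (no integer solution).

No solution (the system is inconsistent).


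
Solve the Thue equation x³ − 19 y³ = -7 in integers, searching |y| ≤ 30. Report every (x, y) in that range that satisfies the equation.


The equation is x³ - 19y³ = -7. For fixed y, x³ = 19·y³ − 7, so a solution requires the RHS to be a perfect cube.
Strategy: iterate y from -30 to 30, compute RHS = 19·y³ − 7, and check whether it is a (positive or negative) perfect cube.
Check small values of y:
  y = 0: RHS = -7 is not a perfect cube.
  y = 1: RHS = 12 is not a perfect cube.
  y = -1: RHS = -26 is not a perfect cube.
  y = 2: RHS = 145 is not a perfect cube.
  y = -2: RHS = -159 is not a perfect cube.
  y = 3: RHS = 506 is not a perfect cube.
  y = -3: RHS = -520 is not a perfect cube.
Continuing the search up to |y| = 30 finds no solutions either.
No (x, y) in the scanned range satisfies the equation.

No integer solutions with |y| ≤ 30.


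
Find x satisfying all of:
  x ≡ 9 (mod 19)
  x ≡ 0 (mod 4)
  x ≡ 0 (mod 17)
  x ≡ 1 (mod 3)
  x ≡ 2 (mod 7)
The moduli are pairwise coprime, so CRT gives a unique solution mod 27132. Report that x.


Product of moduli M = 19 · 4 · 17 · 3 · 7 = 27132.
Merge one congruence at a time:
  Start: x ≡ 9 (mod 19).
  Combine with x ≡ 0 (mod 4); new modulus lcm = 76.
    Write x = 9 + 19·t and substitute into x ≡ 0 (mod 4): 19·t ≡ 0 − 9 = -9 (mod 4).
    Reduce coefficients mod 4: 3·t ≡ 3 (mod 4).
    The inverse of 3 mod 4 is 3 (since 3·3 = 9 = 2·4 + 1), so t ≡ 3·3 = 9 ≡ 1 (mod 4).
    Then x = 9 + 19·1 = 28, valid modulo lcm(19, 4) = 76: x ≡ 28 (mod 76).
  Combine with x ≡ 0 (mod 17); new modulus lcm = 1292.
    Write x = 28 + 76·t and substitute into x ≡ 0 (mod 17): 76·t ≡ 0 − 28 = -28 (mod 17).
    Reduce coefficients mod 17: 8·t ≡ 6 (mod 17).
    The inverse of 8 mod 17 is 15 (since 8·15 = 120 = 7·17 + 1), so t ≡ 15·6 = 90 ≡ 5 (mod 17).
    Then x = 28 + 76·5 = 408, valid modulo lcm(76, 17) = 1292: x ≡ 408 (mod 1292).
  Combine with x ≡ 1 (mod 3); new modulus lcm = 3876.
    Write x = 408 + 1292·t and substitute into x ≡ 1 (mod 3): 1292·t ≡ 1 − 408 = -407 (mod 3).
    Reduce coefficients mod 3: 2·t ≡ 1 (mod 3).
    The inverse of 2 mod 3 is 2 (since 2·2 = 4 = 1·3 + 1), so t ≡ 2·1 = 2 ≡ 2 (mod 3).
    Then x = 408 + 1292·2 = 2992, valid modulo lcm(1292, 3) = 3876: x ≡ 2992 (mod 3876).
  Combine with x ≡ 2 (mod 7); new modulus lcm = 27132.
    Write x = 2992 + 3876·t and substitute into x ≡ 2 (mod 7): 3876·t ≡ 2 − 2992 = -2990 (mod 7).
    Reduce coefficients mod 7: 5·t ≡ 6 (mod 7).
    The inverse of 5 mod 7 is 3 (since 5·3 = 15 = 2·7 + 1), so t ≡ 3·6 = 18 ≡ 4 (mod 7).
    Then x = 2992 + 3876·4 = 18496, valid modulo lcm(3876, 7) = 27132: x ≡ 18496 (mod 27132).
Verify against each original: 18496 mod 19 = 9, 18496 mod 4 = 0, 18496 mod 17 = 0, 18496 mod 3 = 1, 18496 mod 7 = 2.

x ≡ 18496 (mod 27132).


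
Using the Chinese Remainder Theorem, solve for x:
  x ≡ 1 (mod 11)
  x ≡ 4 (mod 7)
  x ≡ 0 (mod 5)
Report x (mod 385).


Moduli 11, 7, 5 are pairwise coprime; by CRT there is a unique solution modulo M = 11 · 7 · 5 = 385.
Solve pairwise, accumulating the modulus:
  Start with x ≡ 1 (mod 11).
  Combine with x ≡ 4 (mod 7): since gcd(11, 7) = 1, we get a unique residue mod 77.
    Write x = 1 + 11·t and substitute into x ≡ 4 (mod 7): 11·t ≡ 4 − 1 = 3 (mod 7).
    Reduce coefficients mod 7: 4·t ≡ 3 (mod 7).
    The inverse of 4 mod 7 is 2 (since 4·2 = 8 = 1·7 + 1), so t ≡ 2·3 = 6 ≡ 6 (mod 7).
    Then x = 1 + 11·6 = 67, valid modulo lcm(11, 7) = 77: x ≡ 67 (mod 77).
  Combine with x ≡ 0 (mod 5): since gcd(77, 5) = 1, we get a unique residue mod 385.
    Write x = 67 + 77·t and substitute into x ≡ 0 (mod 5): 77·t ≡ 0 − 67 = -67 (mod 5).
    Reduce coefficients mod 5: 2·t ≡ 3 (mod 5).
    The inverse of 2 mod 5 is 3 (since 2·3 = 6 = 1·5 + 1), so t ≡ 3·3 = 9 ≡ 4 (mod 5).
    Then x = 67 + 77·4 = 375, valid modulo lcm(77, 5) = 385: x ≡ 375 (mod 385).
Verify: 375 mod 11 = 1 ✓, 375 mod 7 = 4 ✓, 375 mod 5 = 0 ✓.

x ≡ 375 (mod 385).


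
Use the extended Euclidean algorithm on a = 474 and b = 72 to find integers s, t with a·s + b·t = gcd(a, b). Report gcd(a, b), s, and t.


Euclidean algorithm on (474, 72) — divide until remainder is 0:
  474 = 6 · 72 + 42
  72 = 1 · 42 + 30
  42 = 1 · 30 + 12
  30 = 2 · 12 + 6
  12 = 2 · 6 + 0
gcd(474, 72) = 6.
Track Bezout coefficients alongside the remainders: start with r₀ = 474 = a·1 + b·0 (s = 1, t = 0) and r₁ = 72 = a·0 + b·1 (s = 0, t = 1); each new remainder r_{k+1} = r_{k-1} − q_k·r_k inherits s_{k+1} = s_{k-1} − q_k·s_k, t_{k+1} = t_{k-1} − q_k·t_k, so r_k = a·s_k + b·t_k at every step:
  q = 6: r = 42, s = 1 − 6·0 = 1, t = 0 − 6·1 = -6  (check: 474·1 + 72·(-6) = 42)
  q = 1: r = 30, s = 0 − 1·1 = -1, t = 1 − 1·(-6) = 7  (check: 474·(-1) + 72·7 = 30)
  q = 1: r = 12, s = 1 − 1·(-1) = 2, t = -6 − 1·7 = -13  (check: 474·2 + 72·(-13) = 12)
  q = 2: r = 6, s = -1 − 2·2 = -5, t = 7 − 2·(-13) = 33  (check: 474·(-5) + 72·33 = 6)
The row with r = 6 (the gcd) gives the Bezout coefficients s = -5, t = 33.
Result: 474 · (-5) + 72 · (33) = 6.

gcd(474, 72) = 6; s = -5, t = 33 (check: 474·(-5) + 72·33 = 6).


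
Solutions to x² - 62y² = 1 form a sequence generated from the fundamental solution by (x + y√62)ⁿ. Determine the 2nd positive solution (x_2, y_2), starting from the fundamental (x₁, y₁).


Step 1: Find the fundamental solution (x₁, y₁) of x² - 62y² = 1.
  Expand √62 as a continued fraction. a₀ = ⌊√62⌋ = 7; iterate m_{k+1} = d_k·a_k − m_k, d_{k+1} = (62 − m_{k+1}²)/d_k, a_{k+1} = ⌊(a₀ + m_{k+1})/d_{k+1}⌋ (starting m₀ = 0, d₀ = 1), with convergents p_k = a_k·p_{k-1} + p_{k-2}, q_k = a_k·q_{k-1} + q_{k-2} (p₋₁ = 1, q₋₁ = 0):
  k = 0: a₀ = 7; p₀/q₀ = 7/1; p₀² − 62·q₀² = 49 − 62 = -13.
  k = 1: m = 7, d = 13, a = ⌊(7 + 7)/13⌋ = 1; p/q = (1·7 + 1)/(1·1 + 0) = 8/1; p² − 62·q² = 64 − 62 = 2.
  k = 2: m = 6, d = 2, a = ⌊(7 + 6)/2⌋ = 6; p/q = (6·8 + 7)/(6·1 + 1) = 55/7; p² − 62·q² = 3025 − 3038 = -13.
  k = 3: m = 6, d = 13, a = ⌊(7 + 6)/13⌋ = 1; p/q = (1·55 + 8)/(1·7 + 1) = 63/8; p² − 62·q² = 3969 − 3968 = 1.
  The first convergent with p² − 62·q² = 1 gives the fundamental solution (x₁, y₁) = (63, 8).
Step 2: Apply the recurrence (x_{n+1}, y_{n+1}) = (x₁x_n + 62y₁y_n, x₁y_n + y₁x_n) repeatedly.
  From (x_1, y_1) = (63, 8): x_2 = 63·63 + 62·8·8 = 7937; y_2 = 63·8 + 8·63 = 1008.
Step 3: Verify x_2² - 62·y_2² = 62995969 - 62995968 = 1 (should be 1). ✓

(x_1, y_1) = (63, 8); (x_2, y_2) = (7937, 1008).


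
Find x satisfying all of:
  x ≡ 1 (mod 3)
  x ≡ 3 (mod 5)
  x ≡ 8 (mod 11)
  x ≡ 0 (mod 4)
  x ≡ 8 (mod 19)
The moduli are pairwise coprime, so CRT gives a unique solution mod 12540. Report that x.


Product of moduli M = 3 · 5 · 11 · 4 · 19 = 12540.
Merge one congruence at a time:
  Start: x ≡ 1 (mod 3).
  Combine with x ≡ 3 (mod 5); new modulus lcm = 15.
    Write x = 1 + 3·t and substitute into x ≡ 3 (mod 5): 3·t ≡ 3 − 1 = 2 (mod 5).
    The inverse of 3 mod 5 is 2 (since 3·2 = 6 = 1·5 + 1), so t ≡ 2·2 = 4 ≡ 4 (mod 5).
    Then x = 1 + 3·4 = 13, valid modulo lcm(3, 5) = 15: x ≡ 13 (mod 15).
  Combine with x ≡ 8 (mod 11); new modulus lcm = 165.
    Write x = 13 + 15·t and substitute into x ≡ 8 (mod 11): 15·t ≡ 8 − 13 = -5 (mod 11).
    Reduce coefficients mod 11: 4·t ≡ 6 (mod 11).
    The inverse of 4 mod 11 is 3 (since 4·3 = 12 = 1·11 + 1), so t ≡ 3·6 = 18 ≡ 7 (mod 11).
    Then x = 13 + 15·7 = 118, valid modulo lcm(15, 11) = 165: x ≡ 118 (mod 165).
  Combine with x ≡ 0 (mod 4); new modulus lcm = 660.
    Write x = 118 + 165·t and substitute into x ≡ 0 (mod 4): 165·t ≡ 0 − 118 = -118 (mod 4).
    Reduce coefficients mod 4: 1·t ≡ 2 (mod 4).
    So t ≡ 2 (mod 4).
    Then x = 118 + 165·2 = 448, valid modulo lcm(165, 4) = 660: x ≡ 448 (mod 660).
  Combine with x ≡ 8 (mod 19); new modulus lcm = 12540.
    Write x = 448 + 660·t and substitute into x ≡ 8 (mod 19): 660·t ≡ 8 − 448 = -440 (mod 19).
    Reduce coefficients mod 19: 14·t ≡ 16 (mod 19).
    The inverse of 14 mod 19 is 15 (since 14·15 = 210 = 11·19 + 1), so t ≡ 15·16 = 240 ≡ 12 (mod 19).
    Then x = 448 + 660·12 = 8368, valid modulo lcm(660, 19) = 12540: x ≡ 8368 (mod 12540).
Verify against each original: 8368 mod 3 = 1, 8368 mod 5 = 3, 8368 mod 11 = 8, 8368 mod 4 = 0, 8368 mod 19 = 8.

x ≡ 8368 (mod 12540).


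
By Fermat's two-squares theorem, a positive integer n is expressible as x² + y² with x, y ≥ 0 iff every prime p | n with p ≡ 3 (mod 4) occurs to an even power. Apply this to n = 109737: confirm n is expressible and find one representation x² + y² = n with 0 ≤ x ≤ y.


Step 1: Factor n = 109737 = 3^2 · 89 · 137.
Step 2: Check the mod-4 condition on each prime factor: 3 ≡ 3 (mod 4), exponent 2 (must be even); 89 ≡ 1 (mod 4), exponent 1; 137 ≡ 1 (mod 4), exponent 1.
All primes ≡ 3 (mod 4) appear to even exponent (or don't appear), so by the two-squares theorem n IS expressible as a sum of two squares.
Step 3: Build a representation. Group n = k² · m with k = 3 and m = 89 · 137 = 12193 (a product of primes ≡ 1 (mod 4)); a representation of m scales to one of n via (k·x)² + (k·y)² = k²(x² + y²). Each prime p ≡ 1 (mod 4) is itself a sum of two squares; find a² by testing p − a² for a perfect square:
  89: 89 − 1² = 88, 89 − 2² = 85, 89 − 3² = 80, 89 − 4² = 73, 89 − 5² = 64 = 8² ⇒ 89 = 5² + 8².
  137: 137 − 1² = 136, 137 − 2² = 133, 137 − 3² = 128, 137 − 4² = 121 = 11² ⇒ 137 = 4² + 11².
  Combine using the Brahmagupta–Fibonacci identity (a² + b²)(c² + d²) = (ac − bd)² + (ad + bc)² = (ac + bd)² + (ad − bc)²:
  89 · 137 = 12193: from (5² + 8²)(4² + 11²), take (5·4 − 8·11, 5·11 + 8·4) = (20 − 88, 55 + 32) = (-68, 87); dropping signs (only squares matter) gives (68, 87); check 68² + 87² = 4624 + 7569 = 12193 ✓.
  Scale by k = 3: (3·68, 3·87) = (204, 261).
Step 4: Order so x ≤ y and verify: 204² + 261² = 41616 + 68121 = 109737 = n. ✓

n = 109737 = 204² + 261² (one valid representation with x ≤ y).


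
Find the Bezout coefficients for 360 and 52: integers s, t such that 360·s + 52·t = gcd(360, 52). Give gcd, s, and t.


Euclidean algorithm on (360, 52) — divide until remainder is 0:
  360 = 6 · 52 + 48
  52 = 1 · 48 + 4
  48 = 12 · 4 + 0
gcd(360, 52) = 4.
Track Bezout coefficients alongside the remainders: start with r₀ = 360 = a·1 + b·0 (s = 1, t = 0) and r₁ = 52 = a·0 + b·1 (s = 0, t = 1); each new remainder r_{k+1} = r_{k-1} − q_k·r_k inherits s_{k+1} = s_{k-1} − q_k·s_k, t_{k+1} = t_{k-1} − q_k·t_k, so r_k = a·s_k + b·t_k at every step:
  q = 6: r = 48, s = 1 − 6·0 = 1, t = 0 − 6·1 = -6  (check: 360·1 + 52·(-6) = 48)
  q = 1: r = 4, s = 0 − 1·1 = -1, t = 1 − 1·(-6) = 7  (check: 360·(-1) + 52·7 = 4)
The row with r = 4 (the gcd) gives the Bezout coefficients s = -1, t = 7.
Result: 360 · (-1) + 52 · (7) = 4.

gcd(360, 52) = 4; s = -1, t = 7 (check: 360·(-1) + 52·7 = 4).


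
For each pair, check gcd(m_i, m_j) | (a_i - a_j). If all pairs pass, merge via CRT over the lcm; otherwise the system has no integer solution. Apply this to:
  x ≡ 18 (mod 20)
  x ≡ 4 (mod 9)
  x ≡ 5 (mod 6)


Moduli 20, 9, 6 are not pairwise coprime, so CRT works modulo lcm(m_i) when all pairwise compatibility conditions hold.
Pairwise compatibility: gcd(m_i, m_j) must divide a_i - a_j for every pair.
Merge one congruence at a time:
  Start: x ≡ 18 (mod 20).
  Combine with x ≡ 4 (mod 9): gcd(20, 9) = 1; 4 - 18 = -14, which IS divisible by 1, so compatible.
    Write x = 18 + 20·t and substitute into x ≡ 4 (mod 9): 20·t ≡ 4 − 18 = -14 (mod 9).
    Reduce coefficients mod 9: 2·t ≡ 4 (mod 9).
    The inverse of 2 mod 9 is 5 (since 2·5 = 10 = 1·9 + 1), so t ≡ 5·4 = 20 ≡ 2 (mod 9).
    Then x = 18 + 20·2 = 58, valid modulo lcm(20, 9) = 180: x ≡ 58 (mod 180).
  Combine with x ≡ 5 (mod 6): gcd(180, 6) = 6, and 5 - 58 = -53 is NOT divisible by 6.
    ⇒ system is inconsistent (no integer solution).

No solution (the system is inconsistent).


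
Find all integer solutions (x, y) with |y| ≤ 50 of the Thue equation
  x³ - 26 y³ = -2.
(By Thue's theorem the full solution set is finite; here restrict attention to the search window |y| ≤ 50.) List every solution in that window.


The equation is x³ - 26y³ = -2. For fixed y, x³ = 26·y³ − 2, so a solution requires the RHS to be a perfect cube.
Strategy: iterate y from -50 to 50, compute RHS = 26·y³ − 2, and check whether it is a (positive or negative) perfect cube.
Check small values of y:
  y = 0: RHS = -2 is not a perfect cube.
  y = 1: RHS = 24 is not a perfect cube.
  y = -1: RHS = -28 is not a perfect cube.
  y = 2: RHS = 206 is not a perfect cube.
  y = -2: RHS = -210 is not a perfect cube.
  y = 3: RHS = 700 is not a perfect cube.
  y = -3: RHS = -704 is not a perfect cube.
Continuing the search up to |y| = 50 finds no solutions either.
No (x, y) in the scanned range satisfies the equation.

No integer solutions with |y| ≤ 50.


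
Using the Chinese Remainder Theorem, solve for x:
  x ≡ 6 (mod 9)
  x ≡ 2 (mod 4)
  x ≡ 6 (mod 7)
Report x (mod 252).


Moduli 9, 4, 7 are pairwise coprime; by CRT there is a unique solution modulo M = 9 · 4 · 7 = 252.
Solve pairwise, accumulating the modulus:
  Start with x ≡ 6 (mod 9).
  Combine with x ≡ 2 (mod 4): since gcd(9, 4) = 1, we get a unique residue mod 36.
    Write x = 6 + 9·t and substitute into x ≡ 2 (mod 4): 9·t ≡ 2 − 6 = -4 (mod 4).
    Reduce coefficients mod 4: 1·t ≡ 0 (mod 4).
    So t ≡ 0 (mod 4).
    Then x = 6 + 9·0 = 6, valid modulo lcm(9, 4) = 36: x ≡ 6 (mod 36).
  Combine with x ≡ 6 (mod 7): since gcd(36, 7) = 1, we get a unique residue mod 252.
    Write x = 6 + 36·t and substitute into x ≡ 6 (mod 7): 36·t ≡ 6 − 6 = 0 (mod 7).
    Reduce coefficients mod 7: 1·t ≡ 0 (mod 7).
    So t ≡ 0 (mod 7).
    Then x = 6 + 36·0 = 6, valid modulo lcm(36, 7) = 252: x ≡ 6 (mod 252).
Verify: 6 mod 9 = 6 ✓, 6 mod 4 = 2 ✓, 6 mod 7 = 6 ✓.

x ≡ 6 (mod 252).


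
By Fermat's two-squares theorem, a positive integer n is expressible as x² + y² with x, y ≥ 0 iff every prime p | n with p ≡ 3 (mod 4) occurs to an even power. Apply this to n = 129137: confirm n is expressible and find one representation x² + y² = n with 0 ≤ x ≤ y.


Step 1: Factor n = 129137 = 29 · 61 · 73.
Step 2: Check the mod-4 condition on each prime factor: 29 ≡ 1 (mod 4), exponent 1; 61 ≡ 1 (mod 4), exponent 1; 73 ≡ 1 (mod 4), exponent 1.
All primes ≡ 3 (mod 4) appear to even exponent (or don't appear), so by the two-squares theorem n IS expressible as a sum of two squares.
Step 3: Build a representation. Here n = 29 · 61 · 73 is a product of primes ≡ 1 (mod 4). Each prime p ≡ 1 (mod 4) is itself a sum of two squares; find a² by testing p − a² for a perfect square:
  29: 29 − 1² = 28, 29 − 2² = 25 = 5² ⇒ 29 = 2² + 5².
  61: 61 − 1² = 60, 61 − 2² = 57, 61 − 3² = 52, 61 − 4² = 45, 61 − 5² = 36 = 6² ⇒ 61 = 5² + 6².
  73: 73 − 1² = 72, 73 − 2² = 69, 73 − 3² = 64 = 8² ⇒ 73 = 3² + 8².
  Combine using the Brahmagupta–Fibonacci identity (a² + b²)(c² + d²) = (ac − bd)² + (ad + bc)² = (ac + bd)² + (ad − bc)²:
  29 · 61 = 1769: from (2² + 5²)(5² + 6²), take (2·5 − 5·6, 2·6 + 5·5) = (10 − 30, 12 + 25) = (-20, 37); dropping signs (only squares matter) gives (20, 37); check 20² + 37² = 400 + 1369 = 1769 ✓.
  1769 · 73 = 129137: from (20² + 37²)(3² + 8²), take (20·3 − 37·8, 20·8 + 37·3) = (60 − 296, 160 + 111) = (-236, 271); dropping signs (only squares matter) gives (236, 271); check 236² + 271² = 55696 + 73441 = 129137 ✓.
Step 4: Order so x ≤ y and verify: 236² + 271² = 55696 + 73441 = 129137 = n. ✓

n = 129137 = 236² + 271² (one valid representation with x ≤ y).


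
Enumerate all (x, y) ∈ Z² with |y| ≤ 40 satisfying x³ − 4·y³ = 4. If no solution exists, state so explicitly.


The equation is x³ - 4y³ = 4. For fixed y, x³ = 4·y³ + 4, so a solution requires the RHS to be a perfect cube.
Strategy: iterate y from -40 to 40, compute RHS = 4·y³ + 4, and check whether it is a (positive or negative) perfect cube.
Check small values of y:
  y = 0: RHS = 4 is not a perfect cube.
  y = 1: RHS = 8 = (2)³ ⇒ x = 2 works.
  y = -1: RHS = 0 = (0)³ ⇒ x = 0 works.
  y = 2: RHS = 36 is not a perfect cube.
  y = -2: RHS = -28 is not a perfect cube.
  y = 3: RHS = 112 is not a perfect cube.
  y = -3: RHS = -104 is not a perfect cube.
Continuing the search up to |y| = 40 finds no further solutions beyond those listed.
Collected solutions: (0, -1), (2, 1).

Solutions (with |y| ≤ 40): (0, -1), (2, 1).


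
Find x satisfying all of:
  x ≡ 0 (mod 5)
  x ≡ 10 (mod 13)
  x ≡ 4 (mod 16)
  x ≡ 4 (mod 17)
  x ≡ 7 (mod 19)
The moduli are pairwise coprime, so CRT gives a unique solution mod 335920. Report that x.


Product of moduli M = 5 · 13 · 16 · 17 · 19 = 335920.
Merge one congruence at a time:
  Start: x ≡ 0 (mod 5).
  Combine with x ≡ 10 (mod 13); new modulus lcm = 65.
    Write x = 0 + 5·t and substitute into x ≡ 10 (mod 13): 5·t ≡ 10 − 0 = 10 (mod 13).
    The inverse of 5 mod 13 is 8 (since 5·8 = 40 = 3·13 + 1), so t ≡ 8·10 = 80 ≡ 2 (mod 13).
    Then x = 0 + 5·2 = 10, valid modulo lcm(5, 13) = 65: x ≡ 10 (mod 65).
  Combine with x ≡ 4 (mod 16); new modulus lcm = 1040.
    Write x = 10 + 65·t and substitute into x ≡ 4 (mod 16): 65·t ≡ 4 − 10 = -6 (mod 16).
    Reduce coefficients mod 16: 1·t ≡ 10 (mod 16).
    So t ≡ 10 (mod 16).
    Then x = 10 + 65·10 = 660, valid modulo lcm(65, 16) = 1040: x ≡ 660 (mod 1040).
  Combine with x ≡ 4 (mod 17); new modulus lcm = 17680.
    Write x = 660 + 1040·t and substitute into x ≡ 4 (mod 17): 1040·t ≡ 4 − 660 = -656 (mod 17).
    Reduce coefficients mod 17: 3·t ≡ 7 (mod 17).
    The inverse of 3 mod 17 is 6 (since 3·6 = 18 = 1·17 + 1), so t ≡ 6·7 = 42 ≡ 8 (mod 17).
    Then x = 660 + 1040·8 = 8980, valid modulo lcm(1040, 17) = 17680: x ≡ 8980 (mod 17680).
  Combine with x ≡ 7 (mod 19); new modulus lcm = 335920.
    Write x = 8980 + 17680·t and substitute into x ≡ 7 (mod 19): 17680·t ≡ 7 − 8980 = -8973 (mod 19).
    Reduce coefficients mod 19: 10·t ≡ 14 (mod 19).
    The inverse of 10 mod 19 is 2 (since 10·2 = 20 = 1·19 + 1), so t ≡ 2·14 = 28 ≡ 9 (mod 19).
    Then x = 8980 + 17680·9 = 168100, valid modulo lcm(17680, 19) = 335920: x ≡ 168100 (mod 335920).
Verify against each original: 168100 mod 5 = 0, 168100 mod 13 = 10, 168100 mod 16 = 4, 168100 mod 17 = 4, 168100 mod 19 = 7.

x ≡ 168100 (mod 335920).


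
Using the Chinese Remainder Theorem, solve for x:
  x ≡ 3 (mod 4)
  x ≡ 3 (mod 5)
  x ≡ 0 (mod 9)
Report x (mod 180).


Moduli 4, 5, 9 are pairwise coprime; by CRT there is a unique solution modulo M = 4 · 5 · 9 = 180.
Solve pairwise, accumulating the modulus:
  Start with x ≡ 3 (mod 4).
  Combine with x ≡ 3 (mod 5): since gcd(4, 5) = 1, we get a unique residue mod 20.
    Write x = 3 + 4·t and substitute into x ≡ 3 (mod 5): 4·t ≡ 3 − 3 = 0 (mod 5).
    The inverse of 4 mod 5 is 4 (since 4·4 = 16 = 3·5 + 1), so t ≡ 4·0 = 0 ≡ 0 (mod 5).
    Then x = 3 + 4·0 = 3, valid modulo lcm(4, 5) = 20: x ≡ 3 (mod 20).
  Combine with x ≡ 0 (mod 9): since gcd(20, 9) = 1, we get a unique residue mod 180.
    Write x = 3 + 20·t and substitute into x ≡ 0 (mod 9): 20·t ≡ 0 − 3 = -3 (mod 9).
    Reduce coefficients mod 9: 2·t ≡ 6 (mod 9).
    The inverse of 2 mod 9 is 5 (since 2·5 = 10 = 1·9 + 1), so t ≡ 5·6 = 30 ≡ 3 (mod 9).
    Then x = 3 + 20·3 = 63, valid modulo lcm(20, 9) = 180: x ≡ 63 (mod 180).
Verify: 63 mod 4 = 3 ✓, 63 mod 5 = 3 ✓, 63 mod 9 = 0 ✓.

x ≡ 63 (mod 180).


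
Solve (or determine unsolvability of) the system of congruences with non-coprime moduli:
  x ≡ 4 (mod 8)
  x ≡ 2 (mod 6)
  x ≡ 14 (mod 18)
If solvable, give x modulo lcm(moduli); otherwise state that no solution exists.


Moduli 8, 6, 18 are not pairwise coprime, so CRT works modulo lcm(m_i) when all pairwise compatibility conditions hold.
Pairwise compatibility: gcd(m_i, m_j) must divide a_i - a_j for every pair.
Merge one congruence at a time:
  Start: x ≡ 4 (mod 8).
  Combine with x ≡ 2 (mod 6): gcd(8, 6) = 2; 2 - 4 = -2, which IS divisible by 2, so compatible.
    Write x = 4 + 8·t and substitute into x ≡ 2 (mod 6): 8·t ≡ 2 − 4 = -2 (mod 6).
    Divide the congruence (and modulus) by g = 2: 4·t ≡ -1 (mod 3).
    Reduce coefficients mod 3: 1·t ≡ 2 (mod 3).
    So t ≡ 2 (mod 3).
    Then x = 4 + 8·2 = 20, valid modulo lcm(8, 6) = 24: x ≡ 20 (mod 24).
  Combine with x ≡ 14 (mod 18): gcd(24, 18) = 6; 14 - 20 = -6, which IS divisible by 6, so compatible.
    Write x = 20 + 24·t and substitute into x ≡ 14 (mod 18): 24·t ≡ 14 − 20 = -6 (mod 18).
    Divide the congruence (and modulus) by g = 6: 4·t ≡ -1 (mod 3).
    Reduce coefficients mod 3: 1·t ≡ 2 (mod 3).
    So t ≡ 2 (mod 3).
    Then x = 20 + 24·2 = 68, valid modulo lcm(24, 18) = 72: x ≡ 68 (mod 72).
Verify: 68 mod 8 = 4, 68 mod 6 = 2, 68 mod 18 = 14.

x ≡ 68 (mod 72).


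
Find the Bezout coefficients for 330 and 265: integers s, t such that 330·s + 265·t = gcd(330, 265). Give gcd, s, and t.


Euclidean algorithm on (330, 265) — divide until remainder is 0:
  330 = 1 · 265 + 65
  265 = 4 · 65 + 5
  65 = 13 · 5 + 0
gcd(330, 265) = 5.
Track Bezout coefficients alongside the remainders: start with r₀ = 330 = a·1 + b·0 (s = 1, t = 0) and r₁ = 265 = a·0 + b·1 (s = 0, t = 1); each new remainder r_{k+1} = r_{k-1} − q_k·r_k inherits s_{k+1} = s_{k-1} − q_k·s_k, t_{k+1} = t_{k-1} − q_k·t_k, so r_k = a·s_k + b·t_k at every step:
  q = 1: r = 65, s = 1 − 1·0 = 1, t = 0 − 1·1 = -1  (check: 330·1 + 265·(-1) = 65)
  q = 4: r = 5, s = 0 − 4·1 = -4, t = 1 − 4·(-1) = 5  (check: 330·(-4) + 265·5 = 5)
The row with r = 5 (the gcd) gives the Bezout coefficients s = -4, t = 5.
Result: 330 · (-4) + 265 · (5) = 5.

gcd(330, 265) = 5; s = -4, t = 5 (check: 330·(-4) + 265·5 = 5).


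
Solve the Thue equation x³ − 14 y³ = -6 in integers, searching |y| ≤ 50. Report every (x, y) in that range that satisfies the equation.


The equation is x³ - 14y³ = -6. For fixed y, x³ = 14·y³ − 6, so a solution requires the RHS to be a perfect cube.
Strategy: iterate y from -50 to 50, compute RHS = 14·y³ − 6, and check whether it is a (positive or negative) perfect cube.
Check small values of y:
  y = 0: RHS = -6 is not a perfect cube.
  y = 1: RHS = 8 = (2)³ ⇒ x = 2 works.
  y = -1: RHS = -20 is not a perfect cube.
  y = 2: RHS = 106 is not a perfect cube.
  y = -2: RHS = -118 is not a perfect cube.
  y = 3: RHS = 372 is not a perfect cube.
  y = -3: RHS = -384 is not a perfect cube.
Continuing the search up to |y| = 50 finds no further solutions beyond those listed.
Collected solutions: (2, 1).

Solutions (with |y| ≤ 50): (2, 1).


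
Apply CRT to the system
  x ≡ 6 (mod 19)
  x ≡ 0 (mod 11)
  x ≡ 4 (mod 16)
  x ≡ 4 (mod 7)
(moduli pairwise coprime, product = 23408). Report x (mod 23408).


Product of moduli M = 19 · 11 · 16 · 7 = 23408.
Merge one congruence at a time:
  Start: x ≡ 6 (mod 19).
  Combine with x ≡ 0 (mod 11); new modulus lcm = 209.
    Write x = 6 + 19·t and substitute into x ≡ 0 (mod 11): 19·t ≡ 0 − 6 = -6 (mod 11).
    Reduce coefficients mod 11: 8·t ≡ 5 (mod 11).
    The inverse of 8 mod 11 is 7 (since 8·7 = 56 = 5·11 + 1), so t ≡ 7·5 = 35 ≡ 2 (mod 11).
    Then x = 6 + 19·2 = 44, valid modulo lcm(19, 11) = 209: x ≡ 44 (mod 209).
  Combine with x ≡ 4 (mod 16); new modulus lcm = 3344.
    Write x = 44 + 209·t and substitute into x ≡ 4 (mod 16): 209·t ≡ 4 − 44 = -40 (mod 16).
    Reduce coefficients mod 16: 1·t ≡ 8 (mod 16).
    So t ≡ 8 (mod 16).
    Then x = 44 + 209·8 = 1716, valid modulo lcm(209, 16) = 3344: x ≡ 1716 (mod 3344).
  Combine with x ≡ 4 (mod 7); new modulus lcm = 23408.
    Write x = 1716 + 3344·t and substitute into x ≡ 4 (mod 7): 3344·t ≡ 4 − 1716 = -1712 (mod 7).
    Reduce coefficients mod 7: 5·t ≡ 3 (mod 7).
    The inverse of 5 mod 7 is 3 (since 5·3 = 15 = 2·7 + 1), so t ≡ 3·3 = 9 ≡ 2 (mod 7).
    Then x = 1716 + 3344·2 = 8404, valid modulo lcm(3344, 7) = 23408: x ≡ 8404 (mod 23408).
Verify against each original: 8404 mod 19 = 6, 8404 mod 11 = 0, 8404 mod 16 = 4, 8404 mod 7 = 4.

x ≡ 8404 (mod 23408).


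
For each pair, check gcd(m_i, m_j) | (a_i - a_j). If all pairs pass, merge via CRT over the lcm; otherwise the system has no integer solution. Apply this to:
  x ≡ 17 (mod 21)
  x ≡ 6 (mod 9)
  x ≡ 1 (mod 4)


Moduli 21, 9, 4 are not pairwise coprime, so CRT works modulo lcm(m_i) when all pairwise compatibility conditions hold.
Pairwise compatibility: gcd(m_i, m_j) must divide a_i - a_j for every pair.
Merge one congruence at a time:
  Start: x ≡ 17 (mod 21).
  Combine with x ≡ 6 (mod 9): gcd(21, 9) = 3, and 6 - 17 = -11 is NOT divisible by 3.
    ⇒ system is inconsistent (no integer solution).

No solution (the system is inconsistent).
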